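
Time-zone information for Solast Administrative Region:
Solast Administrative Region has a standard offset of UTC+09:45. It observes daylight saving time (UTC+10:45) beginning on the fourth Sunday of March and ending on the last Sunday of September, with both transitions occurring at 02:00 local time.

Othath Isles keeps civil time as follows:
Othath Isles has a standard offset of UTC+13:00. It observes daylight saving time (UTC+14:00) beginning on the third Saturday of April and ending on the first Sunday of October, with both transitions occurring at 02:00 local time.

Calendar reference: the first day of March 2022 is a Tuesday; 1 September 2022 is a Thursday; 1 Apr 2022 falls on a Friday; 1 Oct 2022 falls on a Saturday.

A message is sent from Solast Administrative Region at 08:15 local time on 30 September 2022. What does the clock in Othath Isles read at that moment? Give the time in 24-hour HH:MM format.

12:30

1 March 2022 is a Tuesday, so the first Sunday is March 6 and the fourth is March 27.
1 September 2022 is a Thursday, so Sundays fall on 4, 11, 18, 25; the last is September 25.
Daylight saving runs 27 March – 25 September; 30 September 2022 is outside that window, so Solast Administrative Region is on standard time at UTC+09:45.
08:15 Solast Administrative Region − 9h45m = 22:30 UTC (rolling into the previous day, 29 September 2022).
1 April 2022 is a Friday, so the first Saturday is April 2 and the third is April 16.
1 October 2022 is a Saturday, so the first Sunday is October 2.
At the standard offset (UTC+13:00), 22:30 UTC + 13h = 11:30 Othath Isles standard time (rolling into the next day, 30 September 2022).
Daylight saving runs 16 April – 2 October; the standard-time date in Othath Isles, 30 September 2022, is inside that window, so Othath Isles is at UTC+14:00.
22:30 UTC + 14h = 12:30 Othath Isles (rolling into the next day, 30 September 2022).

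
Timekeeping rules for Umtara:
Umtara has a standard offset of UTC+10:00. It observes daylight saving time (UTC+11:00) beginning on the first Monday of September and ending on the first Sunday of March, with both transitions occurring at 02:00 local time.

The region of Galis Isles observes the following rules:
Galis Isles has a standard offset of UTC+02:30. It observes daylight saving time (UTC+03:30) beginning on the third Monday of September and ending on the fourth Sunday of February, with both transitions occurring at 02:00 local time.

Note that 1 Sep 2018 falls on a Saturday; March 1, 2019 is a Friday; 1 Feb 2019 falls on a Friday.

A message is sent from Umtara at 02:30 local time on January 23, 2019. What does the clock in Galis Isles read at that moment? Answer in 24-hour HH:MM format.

1 September 2018 is a Saturday, so the first Monday is September 3.
1 March 2019 is a Friday, so the first Sunday is March 3.
Daylight saving runs 3 September 2018 – 3 March 2019; January 23, 2019 is inside that window, so Umtara is at UTC+11:00.
02:30 Umtara − 11h = 15:30 UTC (rolling into the previous day, 22 January 2019).
1 September 2018 is a Saturday, so the first Monday is September 3 and the third is September 17.
1 February 2019 is a Friday, so the first Sunday is February 3 and the fourth is February 24.
At the standard offset (UTC+02:30), 15:30 UTC + 2h30m = 18:00 Galis Isles standard time.
Daylight saving runs 17 September 2018 – 24 February 2019; the standard-time date in Galis Isles, January 22, 2019, is inside that window, so Galis Isles is at UTC+03:30.
15:30 UTC + 3h30m = 19:00 Galis Isles.

19:00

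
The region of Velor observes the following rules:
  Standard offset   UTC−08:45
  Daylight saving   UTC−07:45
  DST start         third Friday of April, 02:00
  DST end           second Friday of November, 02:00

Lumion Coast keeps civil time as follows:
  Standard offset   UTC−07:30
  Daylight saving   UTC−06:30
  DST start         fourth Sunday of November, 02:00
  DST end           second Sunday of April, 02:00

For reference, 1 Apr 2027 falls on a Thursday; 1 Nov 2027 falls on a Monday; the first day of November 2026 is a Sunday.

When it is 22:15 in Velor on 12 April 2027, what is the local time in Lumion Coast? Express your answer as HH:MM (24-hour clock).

23:30

1 April 2027 is a Thursday, so the first Friday is April 2 and the third is April 16.
1 November 2027 is a Monday, so the first Friday is November 5 and the second is November 12.
Daylight saving runs 16 April – 12 November; 12 April 2027 is outside that window, so Velor is on standard time at UTC−08:45.
22:15 Velor + 8h45m = 07:00 UTC (rolling into the next day, 13 April 2027).
1 November 2026 is a Sunday, so the first Sunday is November 1 and the fourth is November 22.
1 April 2027 is a Thursday, so the first Sunday is April 4 and the second is April 11.
At the standard offset (UTC−07:30), 07:00 UTC − 7h30m = 23:30 Lumion Coast standard time (rolling into the previous day, 12 April 2027).
The standard-time date in Lumion Coast, 12 April 2027, is outside the daylight-saving period (22 November 2026 – 11 April 2027), so Lumion Coast is on standard time, UTC−07:30.
07:00 UTC − 7h30m = 23:30 Lumion Coast (rolling into the previous day, 12 April 2027).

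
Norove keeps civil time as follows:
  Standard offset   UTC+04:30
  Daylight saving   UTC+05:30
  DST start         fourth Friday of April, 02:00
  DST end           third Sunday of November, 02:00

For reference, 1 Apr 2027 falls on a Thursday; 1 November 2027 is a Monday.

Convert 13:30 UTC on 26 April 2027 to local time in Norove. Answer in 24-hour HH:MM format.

19:00

1 April 2027 is a Thursday, so the first Friday is April 2 and the fourth is April 23.
1 November 2027 is a Monday, so the first Sunday is November 7 and the third is November 21.
At the standard offset (UTC+04:30), 13:30 UTC + 4h30m = 18:00 Norove standard time.
Daylight saving runs 23 April – 21 November; the standard-time date in Norove, 26 April 2027, is inside that window, so Norove is at UTC+05:30.
13:30 UTC + 5h30m = 19:00 local.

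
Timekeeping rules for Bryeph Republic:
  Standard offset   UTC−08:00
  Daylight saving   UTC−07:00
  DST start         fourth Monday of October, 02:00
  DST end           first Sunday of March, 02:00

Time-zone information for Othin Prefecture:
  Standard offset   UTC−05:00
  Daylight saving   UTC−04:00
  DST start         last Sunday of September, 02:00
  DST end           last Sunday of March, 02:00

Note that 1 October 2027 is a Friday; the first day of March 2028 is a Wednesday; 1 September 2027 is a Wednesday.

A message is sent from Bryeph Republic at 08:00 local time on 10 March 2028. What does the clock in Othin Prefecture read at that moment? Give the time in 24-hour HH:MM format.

12:00

1 October 2027 is a Friday, so the first Monday is October 4 and the fourth is October 25.
1 March 2028 is a Wednesday, so the first Sunday is March 5.
10 March 2028 does not fall between 25 October 2027 and 5 March 2028, so daylight saving is not in effect and Bryeph Republic is at UTC−08:00.
08:00 Bryeph Republic + 8h = 16:00 UTC.
1 September 2027 is a Wednesday, so Sundays fall on 5, 12, 19, 26; the last is September 26.
1 March 2028 is a Wednesday, so Sundays fall on 5, 12, 19, 26; the last is March 26.
At the standard offset (UTC−05:00), 16:00 UTC − 5h = 11:00 Othin Prefecture standard time.
The standard-time date in Othin Prefecture, 10 March 2028, lies within the daylight-saving period (26 September 2027 – 26 March 2028), so Othin Prefecture is on daylight time, UTC−04:00.
16:00 UTC − 4h = 12:00 Othin Prefecture.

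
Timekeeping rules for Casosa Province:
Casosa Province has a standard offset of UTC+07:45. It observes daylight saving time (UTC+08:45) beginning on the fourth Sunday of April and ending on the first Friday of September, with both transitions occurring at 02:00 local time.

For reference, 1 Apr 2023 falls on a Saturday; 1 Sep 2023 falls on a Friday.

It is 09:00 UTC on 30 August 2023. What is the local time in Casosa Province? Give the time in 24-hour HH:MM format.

1 April 2023 is a Saturday, so the first Sunday is April 2 and the fourth is April 23.
1 September 2023 is a Friday, so the first Friday is September 1.
At the standard offset (UTC+07:45), 09:00 UTC + 7h45m = 16:45 Casosa Province standard time.
The standard-time date in Casosa Province, 30 August 2023, lies within the daylight-saving period (23 April – 1 September), so Casosa Province is on daylight time, UTC+08:45.
09:00 UTC + 8h45m = 17:45 local.

17:45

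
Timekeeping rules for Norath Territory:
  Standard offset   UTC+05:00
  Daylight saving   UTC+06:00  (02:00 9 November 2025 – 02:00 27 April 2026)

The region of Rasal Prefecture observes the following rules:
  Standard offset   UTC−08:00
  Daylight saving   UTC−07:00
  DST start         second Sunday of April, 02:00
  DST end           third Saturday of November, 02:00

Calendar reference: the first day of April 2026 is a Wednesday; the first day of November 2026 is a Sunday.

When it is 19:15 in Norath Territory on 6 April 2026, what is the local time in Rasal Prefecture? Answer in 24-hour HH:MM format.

05:15

Daylight saving runs 9 November 2025 – 27 April 2026; 6 April 2026 is inside that window, so Norath Territory is at UTC+06:00.
19:15 Norath Territory − 6h = 13:15 UTC.
1 April 2026 is a Wednesday, so the first Sunday is April 5 and the second is April 12.
1 November 2026 is a Sunday, so the first Saturday is November 7 and the third is November 21.
At the standard offset (UTC−08:00), 13:15 UTC − 8h = 05:15 Rasal Prefecture standard time.
The standard-time date in Rasal Prefecture, 6 April 2026, does not fall between 12 April and 21 November, so daylight saving is not in effect and Rasal Prefecture is at UTC−08:00.
13:15 UTC − 8h = 05:15 Rasal Prefecture.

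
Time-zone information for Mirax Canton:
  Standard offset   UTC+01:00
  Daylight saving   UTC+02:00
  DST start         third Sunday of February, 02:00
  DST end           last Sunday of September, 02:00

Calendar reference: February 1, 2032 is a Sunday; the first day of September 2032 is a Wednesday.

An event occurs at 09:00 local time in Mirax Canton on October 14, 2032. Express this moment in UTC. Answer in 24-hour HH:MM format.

08:00

1 February 2032 is a Sunday, so the first Sunday is February 1 and the third is February 15.
1 September 2032 is a Wednesday, so Sundays fall on 5, 12, 19, 26; the last is September 26.
October 14, 2032 is outside the daylight-saving period (15 February – 26 September), so Mirax Canton is on standard time, UTC+01:00.
09:00 local − 1h = 08:00 UTC.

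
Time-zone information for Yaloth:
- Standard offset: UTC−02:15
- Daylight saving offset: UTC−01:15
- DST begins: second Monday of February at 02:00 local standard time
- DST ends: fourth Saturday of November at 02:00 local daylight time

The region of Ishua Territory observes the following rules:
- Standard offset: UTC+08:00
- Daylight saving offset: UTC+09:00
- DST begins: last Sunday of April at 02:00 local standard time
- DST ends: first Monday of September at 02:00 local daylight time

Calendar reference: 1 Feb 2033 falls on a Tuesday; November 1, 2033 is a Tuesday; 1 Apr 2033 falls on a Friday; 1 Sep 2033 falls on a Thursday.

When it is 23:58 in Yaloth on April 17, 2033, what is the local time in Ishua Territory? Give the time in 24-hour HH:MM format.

1 February 2033 is a Tuesday, so the first Monday is February 7 and the second is February 14.
1 November 2033 is a Tuesday, so the first Saturday is November 5 and the fourth is November 26.
Daylight saving runs 14 February – 26 November; April 17, 2033 is inside that window, so Yaloth is at UTC−01:15.
23:58 Yaloth + 1h15m = 01:13 UTC (rolling into the next day, 18 April 2033).
1 April 2033 is a Friday, so Sundays fall on 3, 10, 17, 24; the last is April 24.
1 September 2033 is a Thursday, so the first Monday is September 5.
At the standard offset (UTC+08:00), 01:13 UTC + 8h = 09:13 Ishua Territory standard time.
Daylight saving runs 24 April – 5 September; the standard-time date in Ishua Territory, April 18, 2033, is outside that window, so Ishua Territory is on standard time at UTC+08:00.
01:13 UTC + 8h = 09:13 Ishua Territory.

09:13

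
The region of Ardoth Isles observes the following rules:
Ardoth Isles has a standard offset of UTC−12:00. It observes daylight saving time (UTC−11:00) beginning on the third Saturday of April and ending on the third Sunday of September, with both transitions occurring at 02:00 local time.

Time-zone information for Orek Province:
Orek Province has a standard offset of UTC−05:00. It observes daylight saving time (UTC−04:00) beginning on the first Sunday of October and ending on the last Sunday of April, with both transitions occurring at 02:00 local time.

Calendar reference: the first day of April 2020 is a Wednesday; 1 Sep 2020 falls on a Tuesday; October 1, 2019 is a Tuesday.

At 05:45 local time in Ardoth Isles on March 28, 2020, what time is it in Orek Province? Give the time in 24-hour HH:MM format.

13:45

1 April 2020 is a Wednesday, so the first Saturday is April 4 and the third is April 18.
1 September 2020 is a Tuesday, so the first Sunday is September 6 and the third is September 20.
Daylight saving runs 18 April – 20 September; March 28, 2020 is outside that window, so Ardoth Isles is on standard time at UTC−12:00.
05:45 Ardoth Isles + 12h = 17:45 UTC.
1 October 2019 is a Tuesday, so the first Sunday is October 6.
1 April 2020 is a Wednesday, so Sundays fall on 5, 12, 19, 26; the last is April 26.
At the standard offset (UTC−05:00), 17:45 UTC − 5h = 12:45 Orek Province standard time.
The standard-time date in Orek Province, March 28, 2020, falls between 6 October 2019 and 26 April 2020, so daylight saving is in effect and Orek Province is at UTC−04:00.
17:45 UTC − 4h = 13:45 Orek Province.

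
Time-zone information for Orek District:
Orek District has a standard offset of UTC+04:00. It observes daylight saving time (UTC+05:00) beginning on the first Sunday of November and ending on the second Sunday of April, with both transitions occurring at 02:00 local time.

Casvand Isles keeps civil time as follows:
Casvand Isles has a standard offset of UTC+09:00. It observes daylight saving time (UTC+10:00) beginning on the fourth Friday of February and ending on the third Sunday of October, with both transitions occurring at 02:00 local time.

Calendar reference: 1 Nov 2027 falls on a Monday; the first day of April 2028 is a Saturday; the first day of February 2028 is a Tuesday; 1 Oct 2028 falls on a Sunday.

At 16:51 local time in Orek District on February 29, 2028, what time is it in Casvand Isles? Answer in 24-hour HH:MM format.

1 November 2027 is a Monday, so the first Sunday is November 7.
1 April 2028 is a Saturday, so the first Sunday is April 2 and the second is April 9.
February 29, 2028 falls between 7 November 2027 and 9 April 2028, so daylight saving is in effect and Orek District is at UTC+05:00.
16:51 Orek District − 5h = 11:51 UTC.
1 February 2028 is a Tuesday, so the first Friday is February 4 and the fourth is February 25.
1 October 2028 is a Sunday, so the first Sunday is October 1 and the third is October 15.
At the standard offset (UTC+09:00), 11:51 UTC + 9h = 20:51 Casvand Isles standard time.
The standard-time date in Casvand Isles, February 29, 2028, falls between 25 February and 15 October, so daylight saving is in effect and Casvand Isles is at UTC+10:00.
11:51 UTC + 10h = 21:51 Casvand Isles.

21:51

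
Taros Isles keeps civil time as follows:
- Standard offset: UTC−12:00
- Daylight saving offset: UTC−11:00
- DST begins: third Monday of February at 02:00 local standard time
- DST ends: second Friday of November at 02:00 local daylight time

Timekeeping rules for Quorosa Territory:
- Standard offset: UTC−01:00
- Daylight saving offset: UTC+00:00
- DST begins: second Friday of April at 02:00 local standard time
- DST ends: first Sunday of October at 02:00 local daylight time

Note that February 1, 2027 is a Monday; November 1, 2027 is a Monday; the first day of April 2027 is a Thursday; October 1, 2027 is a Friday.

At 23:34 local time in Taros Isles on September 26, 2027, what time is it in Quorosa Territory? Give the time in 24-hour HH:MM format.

10:34

1 February 2027 is a Monday, so the first Monday is February 1 and the third is February 15.
1 November 2027 is a Monday, so the first Friday is November 5 and the second is November 12.
September 26, 2027 falls between 15 February and 12 November, so daylight saving is in effect and Taros Isles is at UTC−11:00.
23:34 Taros Isles + 11h = 10:34 UTC (rolling into the next day, 27 September 2027).
1 April 2027 is a Thursday, so the first Friday is April 2 and the second is April 9.
1 October 2027 is a Friday, so the first Sunday is October 3.
At the standard offset (UTC−01:00), 10:34 UTC − 1h = 09:34 Quorosa Territory standard time.
Daylight saving runs 9 April – 3 October; the standard-time date in Quorosa Territory, September 27, 2027, is inside that window, so Quorosa Territory is at UTC+00:00.
10:34 UTC + 0h = 10:34 Quorosa Territory.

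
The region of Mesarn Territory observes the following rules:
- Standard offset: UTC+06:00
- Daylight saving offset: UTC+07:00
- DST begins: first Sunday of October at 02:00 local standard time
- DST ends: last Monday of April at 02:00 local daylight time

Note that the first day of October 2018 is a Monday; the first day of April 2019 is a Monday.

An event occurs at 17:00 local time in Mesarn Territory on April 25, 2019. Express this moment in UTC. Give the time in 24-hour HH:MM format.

10:00

1 October 2018 is a Monday, so the first Sunday is October 7.
1 April 2019 is a Monday, so Mondays fall on 1, 8, 15, 22, 29; the last is April 29.
Daylight saving runs 7 October 2018 – 29 April 2019; April 25, 2019 is inside that window, so Mesarn Territory is at UTC+07:00.
17:00 local − 7h = 10:00 UTC.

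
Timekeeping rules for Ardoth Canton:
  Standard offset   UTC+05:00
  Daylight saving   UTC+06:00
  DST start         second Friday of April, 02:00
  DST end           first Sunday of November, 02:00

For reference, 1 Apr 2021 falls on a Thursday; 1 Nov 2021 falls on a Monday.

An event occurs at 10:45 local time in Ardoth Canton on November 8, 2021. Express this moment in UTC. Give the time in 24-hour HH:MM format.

1 April 2021 is a Thursday, so the first Friday is April 2 and the second is April 9.
1 November 2021 is a Monday, so the first Sunday is November 7.
Daylight saving runs 9 April – 7 November; November 8, 2021 is outside that window, so Ardoth Canton is on standard time at UTC+05:00.
10:45 local − 5h = 05:45 UTC.

05:45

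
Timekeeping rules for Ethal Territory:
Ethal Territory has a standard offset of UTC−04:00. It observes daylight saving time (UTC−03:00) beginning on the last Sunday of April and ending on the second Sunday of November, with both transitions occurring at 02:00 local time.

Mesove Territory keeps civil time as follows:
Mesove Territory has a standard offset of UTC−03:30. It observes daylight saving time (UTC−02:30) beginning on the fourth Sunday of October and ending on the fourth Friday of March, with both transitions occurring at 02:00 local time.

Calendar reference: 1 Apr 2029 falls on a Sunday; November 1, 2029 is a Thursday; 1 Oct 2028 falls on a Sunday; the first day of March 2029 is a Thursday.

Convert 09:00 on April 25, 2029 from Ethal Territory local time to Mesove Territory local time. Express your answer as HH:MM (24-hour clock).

09:30

1 April 2029 is a Sunday, so Sundays fall on 1, 8, 15, 22, 29; the last is April 29.
1 November 2029 is a Thursday, so the first Sunday is November 4 and the second is November 11.
April 25, 2029 is outside the daylight-saving period (29 April – 11 November), so Ethal Territory is on standard time, UTC−04:00.
09:00 Ethal Territory + 4h = 13:00 UTC.
1 October 2028 is a Sunday, so the first Sunday is October 1 and the fourth is October 22.
1 March 2029 is a Thursday, so the first Friday is March 2 and the fourth is March 23.
At the standard offset (UTC−03:30), 13:00 UTC − 3h30m = 09:30 Mesove Territory standard time.
Daylight saving runs 22 October 2028 – 23 March 2029; the standard-time date in Mesove Territory, April 25, 2029, is outside that window, so Mesove Territory is on standard time at UTC−03:30.
13:00 UTC − 3h30m = 09:30 Mesove Territory.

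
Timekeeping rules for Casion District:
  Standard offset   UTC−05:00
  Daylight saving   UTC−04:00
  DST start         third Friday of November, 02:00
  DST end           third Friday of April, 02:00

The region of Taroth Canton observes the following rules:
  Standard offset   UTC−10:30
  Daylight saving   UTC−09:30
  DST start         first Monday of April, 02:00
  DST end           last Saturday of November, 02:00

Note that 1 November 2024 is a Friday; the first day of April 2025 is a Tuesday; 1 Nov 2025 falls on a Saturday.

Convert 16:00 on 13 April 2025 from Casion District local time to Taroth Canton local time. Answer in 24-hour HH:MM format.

10:30

1 November 2024 is a Friday, so the first Friday is November 1 and the third is November 15.
1 April 2025 is a Tuesday, so the first Friday is April 4 and the third is April 18.
13 April 2025 lies within the daylight-saving period (15 November 2024 – 18 April 2025), so Casion District is on daylight time, UTC−04:00.
16:00 Casion District + 4h = 20:00 UTC.
1 April 2025 is a Tuesday, so the first Monday is April 7.
1 November 2025 is a Saturday, so Saturdays fall on 1, 8, 15, 22, 29; the last is November 29.
At the standard offset (UTC−10:30), 20:00 UTC − 10h30m = 09:30 Taroth Canton standard time.
The standard-time date in Taroth Canton, 13 April 2025, lies within the daylight-saving period (7 April – 29 November), so Taroth Canton is on daylight time, UTC−09:30.
20:00 UTC − 9h30m = 10:30 Taroth Canton.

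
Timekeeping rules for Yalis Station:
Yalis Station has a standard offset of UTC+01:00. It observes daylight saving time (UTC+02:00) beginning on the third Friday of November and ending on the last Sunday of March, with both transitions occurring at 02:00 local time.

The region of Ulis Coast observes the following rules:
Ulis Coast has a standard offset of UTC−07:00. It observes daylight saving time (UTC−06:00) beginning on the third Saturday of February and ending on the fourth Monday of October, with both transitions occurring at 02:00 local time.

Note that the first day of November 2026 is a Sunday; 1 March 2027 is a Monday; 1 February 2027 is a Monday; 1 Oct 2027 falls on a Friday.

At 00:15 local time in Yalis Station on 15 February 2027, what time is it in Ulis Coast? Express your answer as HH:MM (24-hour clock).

15:15

1 November 2026 is a Sunday, so the first Friday is November 6 and the third is November 20.
1 March 2027 is a Monday, so Sundays fall on 7, 14, 21, 28; the last is March 28.
15 February 2027 lies within the daylight-saving period (20 November 2026 – 28 March 2027), so Yalis Station is on daylight time, UTC+02:00.
00:15 Yalis Station − 2h = 22:15 UTC (rolling into the previous day, 14 February 2027).
1 February 2027 is a Monday, so the first Saturday is February 6 and the third is February 20.
1 October 2027 is a Friday, so the first Monday is October 4 and the fourth is October 25.
At the standard offset (UTC−07:00), 22:15 UTC − 7h = 15:15 Ulis Coast standard time.
The standard-time date in Ulis Coast, 14 February 2027, does not fall between 20 February and 25 October, so daylight saving is not in effect and Ulis Coast is at UTC−07:00.
22:15 UTC − 7h = 15:15 Ulis Coast.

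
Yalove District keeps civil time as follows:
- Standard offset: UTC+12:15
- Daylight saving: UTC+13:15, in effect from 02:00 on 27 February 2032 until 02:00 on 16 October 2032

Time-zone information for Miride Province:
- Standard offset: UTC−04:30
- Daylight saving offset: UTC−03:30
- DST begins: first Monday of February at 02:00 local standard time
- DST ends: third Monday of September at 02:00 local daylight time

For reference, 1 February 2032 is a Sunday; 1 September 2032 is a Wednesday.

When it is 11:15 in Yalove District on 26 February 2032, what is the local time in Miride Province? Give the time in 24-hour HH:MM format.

26 February 2032 is outside the daylight-saving period (27 February – 16 October), so Yalove District is on standard time, UTC+12:15.
11:15 Yalove District − 12h15m = 23:00 UTC (rolling into the previous day, 25 February 2032).
1 February 2032 is a Sunday, so the first Monday is February 2.
1 September 2032 is a Wednesday, so the first Monday is September 6 and the third is September 20.
At the standard offset (UTC−04:30), 23:00 UTC − 4h30m = 18:30 Miride Province standard time.
The standard-time date in Miride Province, 25 February 2032, lies within the daylight-saving period (2 February – 20 September), so Miride Province is on daylight time, UTC−03:30.
23:00 UTC − 3h30m = 19:30 Miride Province.

19:30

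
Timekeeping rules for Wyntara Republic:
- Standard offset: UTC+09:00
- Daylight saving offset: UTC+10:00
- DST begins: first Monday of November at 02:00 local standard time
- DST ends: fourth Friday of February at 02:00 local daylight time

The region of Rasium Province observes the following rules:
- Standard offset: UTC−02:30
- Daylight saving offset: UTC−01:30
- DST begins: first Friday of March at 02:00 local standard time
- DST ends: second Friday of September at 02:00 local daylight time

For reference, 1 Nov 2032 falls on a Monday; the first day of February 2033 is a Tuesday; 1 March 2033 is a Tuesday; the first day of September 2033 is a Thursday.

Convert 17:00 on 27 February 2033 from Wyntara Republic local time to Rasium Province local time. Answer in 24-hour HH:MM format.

1 November 2032 is a Monday, so the first Monday is November 1.
1 February 2033 is a Tuesday, so the first Friday is February 4 and the fourth is February 25.
27 February 2033 does not fall between 1 November 2032 and 25 February 2033, so daylight saving is not in effect and Wyntara Republic is at UTC+09:00.
17:00 Wyntara Republic − 9h = 08:00 UTC.
1 March 2033 is a Tuesday, so the first Friday is March 4.
1 September 2033 is a Thursday, so the first Friday is September 2 and the second is September 9.
At the standard offset (UTC−02:30), 08:00 UTC − 2h30m = 05:30 Rasium Province standard time.
Daylight saving runs 4 March – 9 September; the standard-time date in Rasium Province, 27 February 2033, is outside that window, so Rasium Province is on standard time at UTC−02:30.
08:00 UTC − 2h30m = 05:30 Rasium Province.

05:30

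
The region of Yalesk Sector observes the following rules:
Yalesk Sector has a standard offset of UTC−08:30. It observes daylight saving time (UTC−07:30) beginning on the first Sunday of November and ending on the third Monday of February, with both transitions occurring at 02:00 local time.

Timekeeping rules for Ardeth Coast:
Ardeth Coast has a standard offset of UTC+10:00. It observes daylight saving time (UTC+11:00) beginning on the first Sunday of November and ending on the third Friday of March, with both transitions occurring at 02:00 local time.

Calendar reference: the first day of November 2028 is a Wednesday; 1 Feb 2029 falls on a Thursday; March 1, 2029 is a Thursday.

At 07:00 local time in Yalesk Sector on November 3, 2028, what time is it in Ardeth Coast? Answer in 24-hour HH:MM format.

01:30

1 November 2028 is a Wednesday, so the first Sunday is November 5.
1 February 2029 is a Thursday, so the first Monday is February 5 and the third is February 19.
Daylight saving runs 5 November 2028 – 19 February 2029; November 3, 2028 is outside that window, so Yalesk Sector is on standard time at UTC−08:30.
07:00 Yalesk Sector + 8h30m = 15:30 UTC.
1 November 2028 is a Wednesday, so the first Sunday is November 5.
1 March 2029 is a Thursday, so the first Friday is March 2 and the third is March 16.
At the standard offset (UTC+10:00), 15:30 UTC + 10h = 01:30 Ardeth Coast standard time (rolling into the next day, 4 November 2028).
The standard-time date in Ardeth Coast, November 4, 2028, is outside the daylight-saving period (5 November 2028 – 16 March 2029), so Ardeth Coast is on standard time, UTC+10:00.
15:30 UTC + 10h = 01:30 Ardeth Coast (rolling into the next day, 4 November 2028).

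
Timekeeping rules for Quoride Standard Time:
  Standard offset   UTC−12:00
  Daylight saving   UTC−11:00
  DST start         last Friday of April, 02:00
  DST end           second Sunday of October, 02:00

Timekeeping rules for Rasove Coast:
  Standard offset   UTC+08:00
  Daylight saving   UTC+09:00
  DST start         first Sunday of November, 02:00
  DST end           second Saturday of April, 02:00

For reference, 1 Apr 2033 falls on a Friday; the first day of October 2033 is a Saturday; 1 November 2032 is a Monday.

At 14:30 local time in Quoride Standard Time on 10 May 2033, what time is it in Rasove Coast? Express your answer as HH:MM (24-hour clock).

1 April 2033 is a Friday, so Fridays fall on 1, 8, 15, 22, 29; the last is April 29.
1 October 2033 is a Saturday, so the first Sunday is October 2 and the second is October 9.
10 May 2033 lies within the daylight-saving period (29 April – 9 October), so Quoride Standard Time is on daylight time, UTC−11:00.
14:30 Quoride Standard Time + 11h = 01:30 UTC (rolling into the next day, 11 May 2033).
1 November 2032 is a Monday, so the first Sunday is November 7.
1 April 2033 is a Friday, so the first Saturday is April 2 and the second is April 9.
At the standard offset (UTC+08:00), 01:30 UTC + 8h = 09:30 Rasove Coast standard time.
The standard-time date in Rasove Coast, 11 May 2033, is outside the daylight-saving period (7 November 2032 – 9 April 2033), so Rasove Coast is on standard time, UTC+08:00.
01:30 UTC + 8h = 09:30 Rasove Coast.

09:30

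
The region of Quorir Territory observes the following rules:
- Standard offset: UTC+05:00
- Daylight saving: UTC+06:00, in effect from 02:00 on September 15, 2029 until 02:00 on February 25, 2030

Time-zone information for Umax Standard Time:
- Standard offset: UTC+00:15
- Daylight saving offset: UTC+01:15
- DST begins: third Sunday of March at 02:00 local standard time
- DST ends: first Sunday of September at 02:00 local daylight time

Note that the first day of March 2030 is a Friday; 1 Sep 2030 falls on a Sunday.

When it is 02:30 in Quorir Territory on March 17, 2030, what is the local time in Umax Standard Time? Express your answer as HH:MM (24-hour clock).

21:45

Daylight saving runs 15 September 2029 – 25 February 2030; March 17, 2030 is outside that window, so Quorir Territory is on standard time at UTC+05:00.
02:30 Quorir Territory − 5h = 21:30 UTC (rolling into the previous day, 16 March 2030).
1 March 2030 is a Friday, so the first Sunday is March 3 and the third is March 17.
1 September 2030 is a Sunday, so the first Sunday is September 1.
At the standard offset (UTC+00:15), 21:30 UTC + 0h15m = 21:45 Umax Standard Time standard time.
The standard-time date in Umax Standard Time, March 16, 2030, is outside the daylight-saving period (17 March – 1 September), so Umax Standard Time is on standard time, UTC+00:15.
21:30 UTC + 0h15m = 21:45 Umax Standard Time.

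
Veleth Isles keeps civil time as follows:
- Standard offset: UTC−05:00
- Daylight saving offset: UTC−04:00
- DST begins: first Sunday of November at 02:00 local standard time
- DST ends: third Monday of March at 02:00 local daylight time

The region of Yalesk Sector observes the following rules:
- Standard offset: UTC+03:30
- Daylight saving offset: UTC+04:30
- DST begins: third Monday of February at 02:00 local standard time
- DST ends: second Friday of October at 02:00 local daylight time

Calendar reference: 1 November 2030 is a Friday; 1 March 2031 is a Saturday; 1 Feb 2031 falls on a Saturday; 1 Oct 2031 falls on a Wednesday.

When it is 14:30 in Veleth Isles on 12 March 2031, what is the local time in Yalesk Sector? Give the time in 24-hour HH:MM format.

1 November 2030 is a Friday, so the first Sunday is November 3.
1 March 2031 is a Saturday, so the first Monday is March 3 and the third is March 17.
12 March 2031 lies within the daylight-saving period (3 November 2030 – 17 March 2031), so Veleth Isles is on daylight time, UTC−04:00.
14:30 Veleth Isles + 4h = 18:30 UTC.
1 February 2031 is a Saturday, so the first Monday is February 3 and the third is February 17.
1 October 2031 is a Wednesday, so the first Friday is October 3 and the second is October 10.
At the standard offset (UTC+03:30), 18:30 UTC + 3h30m = 22:00 Yalesk Sector standard time.
The standard-time date in Yalesk Sector, 12 March 2031, lies within the daylight-saving period (17 February – 10 October), so Yalesk Sector is on daylight time, UTC+04:30.
18:30 UTC + 4h30m = 23:00 Yalesk Sector.

23:00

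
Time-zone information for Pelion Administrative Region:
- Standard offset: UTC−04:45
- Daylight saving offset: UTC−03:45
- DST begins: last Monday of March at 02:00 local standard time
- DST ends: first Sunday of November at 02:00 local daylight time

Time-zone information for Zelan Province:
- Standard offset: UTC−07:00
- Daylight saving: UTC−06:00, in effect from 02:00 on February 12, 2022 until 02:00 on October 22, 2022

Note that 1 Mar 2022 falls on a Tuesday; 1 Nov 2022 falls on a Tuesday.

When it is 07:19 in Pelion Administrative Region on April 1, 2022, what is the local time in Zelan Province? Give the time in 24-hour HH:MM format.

05:04

1 March 2022 is a Tuesday, so Mondays fall on 7, 14, 21, 28; the last is March 28.
1 November 2022 is a Tuesday, so the first Sunday is November 6.
Daylight saving runs 28 March – 6 November; April 1, 2022 is inside that window, so Pelion Administrative Region is at UTC−03:45.
07:19 Pelion Administrative Region + 3h45m = 11:04 UTC.
At the standard offset (UTC−07:00), 11:04 UTC − 7h = 04:04 Zelan Province standard time.
The standard-time date in Zelan Province, April 1, 2022, lies within the daylight-saving period (12 February – 22 October), so Zelan Province is on daylight time, UTC−06:00.
11:04 UTC − 6h = 05:04 Zelan Province.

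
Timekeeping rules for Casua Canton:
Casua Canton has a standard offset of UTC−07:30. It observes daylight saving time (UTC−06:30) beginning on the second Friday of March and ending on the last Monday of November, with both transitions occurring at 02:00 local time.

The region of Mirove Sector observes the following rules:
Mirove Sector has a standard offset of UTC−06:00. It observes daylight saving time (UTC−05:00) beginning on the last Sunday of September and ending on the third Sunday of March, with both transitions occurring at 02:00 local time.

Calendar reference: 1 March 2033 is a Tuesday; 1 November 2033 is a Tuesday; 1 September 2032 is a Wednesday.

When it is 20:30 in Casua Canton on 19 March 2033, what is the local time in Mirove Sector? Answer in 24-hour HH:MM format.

1 March 2033 is a Tuesday, so the first Friday is March 4 and the second is March 11.
1 November 2033 is a Tuesday, so Mondays fall on 7, 14, 21, 28; the last is November 28.
19 March 2033 falls between 11 March and 28 November, so daylight saving is in effect and Casua Canton is at UTC−06:30.
20:30 Casua Canton + 6h30m = 03:00 UTC (rolling into the next day, 20 March 2033).
1 September 2032 is a Wednesday, so Sundays fall on 5, 12, 19, 26; the last is September 26.
1 March 2033 is a Tuesday, so the first Sunday is March 6 and the third is March 20.
At the standard offset (UTC−06:00), 03:00 UTC − 6h = 21:00 Mirove Sector standard time (rolling into the previous day, 19 March 2033).
The standard-time date in Mirove Sector, 19 March 2033, falls between 26 September 2032 and 20 March 2033, so daylight saving is in effect and Mirove Sector is at UTC−05:00.
03:00 UTC − 5h = 22:00 Mirove Sector (rolling into the previous day, 19 March 2033).

22:00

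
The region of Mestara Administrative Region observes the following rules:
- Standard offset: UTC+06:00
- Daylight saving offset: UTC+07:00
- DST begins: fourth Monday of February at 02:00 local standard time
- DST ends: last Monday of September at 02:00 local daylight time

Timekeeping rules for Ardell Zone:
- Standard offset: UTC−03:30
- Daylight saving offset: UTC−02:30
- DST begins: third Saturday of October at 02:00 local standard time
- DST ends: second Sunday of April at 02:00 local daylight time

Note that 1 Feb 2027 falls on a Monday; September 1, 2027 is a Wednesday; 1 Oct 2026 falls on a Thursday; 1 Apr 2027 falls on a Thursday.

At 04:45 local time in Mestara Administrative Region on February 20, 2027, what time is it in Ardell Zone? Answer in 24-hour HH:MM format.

1 February 2027 is a Monday, so the first Monday is February 1 and the fourth is February 22.
1 September 2027 is a Wednesday, so Mondays fall on 6, 13, 20, 27; the last is September 27.
February 20, 2027 does not fall between 22 February and 27 September, so daylight saving is not in effect and Mestara Administrative Region is at UTC+06:00.
04:45 Mestara Administrative Region − 6h = 22:45 UTC (rolling into the previous day, 19 February 2027).
1 October 2026 is a Thursday, so the first Saturday is October 3 and the third is October 17.
1 April 2027 is a Thursday, so the first Sunday is April 4 and the second is April 11.
At the standard offset (UTC−03:30), 22:45 UTC − 3h30m = 19:15 Ardell Zone standard time.
Daylight saving runs 17 October 2026 – 11 April 2027; the standard-time date in Ardell Zone, February 19, 2027, is inside that window, so Ardell Zone is at UTC−02:30.
22:45 UTC − 2h30m = 20:15 Ardell Zone.

20:15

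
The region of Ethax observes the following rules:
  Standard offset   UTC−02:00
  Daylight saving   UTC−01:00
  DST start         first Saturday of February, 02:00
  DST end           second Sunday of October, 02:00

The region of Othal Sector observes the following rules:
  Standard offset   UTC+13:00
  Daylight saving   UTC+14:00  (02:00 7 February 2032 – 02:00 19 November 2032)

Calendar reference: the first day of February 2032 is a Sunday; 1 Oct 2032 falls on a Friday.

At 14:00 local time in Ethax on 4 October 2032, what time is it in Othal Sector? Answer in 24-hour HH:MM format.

1 February 2032 is a Sunday, so the first Saturday is February 7.
1 October 2032 is a Friday, so the first Sunday is October 3 and the second is October 10.
4 October 2032 lies within the daylight-saving period (7 February – 10 October), so Ethax is on daylight time, UTC−01:00.
14:00 Ethax + 1h = 15:00 UTC.
At the standard offset (UTC+13:00), 15:00 UTC + 13h = 04:00 Othal Sector standard time (rolling into the next day, 5 October 2032).
Daylight saving runs 7 February – 19 November; the standard-time date in Othal Sector, 5 October 2032, is inside that window, so Othal Sector is at UTC+14:00.
15:00 UTC + 14h = 05:00 Othal Sector (rolling into the next day, 5 October 2032).

05:00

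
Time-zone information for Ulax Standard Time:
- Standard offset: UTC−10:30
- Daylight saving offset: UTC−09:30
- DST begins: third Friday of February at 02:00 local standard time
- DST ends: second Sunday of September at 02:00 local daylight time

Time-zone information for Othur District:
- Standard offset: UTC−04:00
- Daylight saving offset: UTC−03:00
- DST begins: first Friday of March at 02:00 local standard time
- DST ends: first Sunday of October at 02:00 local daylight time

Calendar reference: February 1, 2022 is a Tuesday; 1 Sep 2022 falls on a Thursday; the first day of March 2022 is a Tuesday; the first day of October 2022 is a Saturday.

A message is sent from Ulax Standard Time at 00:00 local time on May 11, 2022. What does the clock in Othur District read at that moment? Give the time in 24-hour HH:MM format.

06:30

1 February 2022 is a Tuesday, so the first Friday is February 4 and the third is February 18.
1 September 2022 is a Thursday, so the first Sunday is September 4 and the second is September 11.
Daylight saving runs 18 February – 11 September; May 11, 2022 is inside that window, so Ulax Standard Time is at UTC−09:30.
00:00 Ulax Standard Time + 9h30m = 09:30 UTC.
1 March 2022 is a Tuesday, so the first Friday is March 4.
1 October 2022 is a Saturday, so the first Sunday is October 2.
At the standard offset (UTC−04:00), 09:30 UTC − 4h = 05:30 Othur District standard time.
The standard-time date in Othur District, May 11, 2022, falls between 4 March and 2 October, so daylight saving is in effect and Othur District is at UTC−03:00.
09:30 UTC − 3h = 06:30 Othur District.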